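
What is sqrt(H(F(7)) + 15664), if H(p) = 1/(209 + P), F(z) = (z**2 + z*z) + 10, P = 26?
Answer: sqrt(865044635)/235 ≈ 125.16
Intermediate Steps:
F(z) = 10 + 2*z**2 (F(z) = (z**2 + z**2) + 10 = 2*z**2 + 10 = 10 + 2*z**2)
H(p) = 1/235 (H(p) = 1/(209 + 26) = 1/235)
sqrt(H(F(7)) + 15664) = sqrt(1/235 + 15664) = sqrt(3681041/235) = sqrt(865044635)/235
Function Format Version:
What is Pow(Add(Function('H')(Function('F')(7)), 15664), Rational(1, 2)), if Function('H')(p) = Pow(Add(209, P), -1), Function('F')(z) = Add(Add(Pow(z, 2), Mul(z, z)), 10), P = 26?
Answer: Mul(Rational(1, 235), Pow(865044635, Rational(1, 2))) ≈ 125.16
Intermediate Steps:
Function('F')(z) = Add(10, Mul(2, Pow(z, 2))) (Function('F')(z) = Add(Add(Pow(z, 2), Pow(z, 2)), 10) = Add(Mul(2, Pow(z, 2)), 10) = Add(10, Mul(2, Pow(z, 2))))
Function('H')(p) = Rational(1, 235) (Function('H')(p) = Pow(Add(209, 26), -1) = Pow(235, -1) = Rational(1, 235))
Pow(Add(Function('H')(Function('F')(7)), 15664), Rational(1, 2)) = Pow(Add(Rational(1, 235), 15664), Rational(1, 2)) = Pow(Rational(3681041, 235), Rational(1, 2)) = Mul(Rational(1, 235), Pow(865044635, Rational(1, 2)))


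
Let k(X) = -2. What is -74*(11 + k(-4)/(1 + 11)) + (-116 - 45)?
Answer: -2888/3 ≈ -962.67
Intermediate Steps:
-74*(11 + k(-4)/(1 + 11)) + (-116 - 45) = -74*(11 - 2/(1 + 11)) + (-116 - 45) = -74*(11 - 2/12) - 161 = -74*(11 + (1/12)*(-2)) - 161 = -74*(11 - ⅙) - 161 = -74*65/6 - 161 = -2405/3 - 161 = -2888/3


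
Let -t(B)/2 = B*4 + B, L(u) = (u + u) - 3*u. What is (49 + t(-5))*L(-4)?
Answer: 396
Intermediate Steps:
L(u) = -u (L(u) = 2*u - 3*u = -u)
t(B) = -10*B (t(B) = -2*(B*4 + B) = -2*(4*B + B) = -10*B)
(49 + t(-5))*L(-4) = (49 - 10*(-5))*(-1*(-4)) = (49 + 50)*4 = 99*4 = 396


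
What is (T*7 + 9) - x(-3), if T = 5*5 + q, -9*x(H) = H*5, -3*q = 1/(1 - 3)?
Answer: 367/2 ≈ 183.50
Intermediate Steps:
q = 1/6 (q = -1/(3*(1 - 3)) = -1/3/(-2) = -1/3*(-1/2) = 1/6 ≈ 0.16667)
x(H) = -5*H/9 (x(H) = -H*5/9 = -5*H/9)
T = 151/6 (T = 5*5 + 1/6 = 25 + 1/6 = 151/6 ≈ 25.167)
(T*7 + 9) - x(-3) = ((151/6)*7 + 9) - (-5)*(-3)/9 = (1057/6 + 9) - 1*5/3 = 1111/6 - 5/3 = 367/2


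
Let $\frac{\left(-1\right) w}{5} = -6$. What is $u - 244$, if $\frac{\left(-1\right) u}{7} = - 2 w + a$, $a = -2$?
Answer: $190$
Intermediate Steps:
$w = 30$ ($w = \left(-5\right) \left(-6\right) = 30$)
$u = 434$ ($u = - 7 \left(\left(-2\right) 30 - 2\right) = - 7 \left(-60 - 2\right) = \left(-7\right) \left(-62\right) = 434$)
$u - 244 = 434 - 244 = 190$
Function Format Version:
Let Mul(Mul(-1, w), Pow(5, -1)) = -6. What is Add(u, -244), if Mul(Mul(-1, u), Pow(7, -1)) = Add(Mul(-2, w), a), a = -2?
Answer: 190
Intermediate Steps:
w = 30 (w = Mul(-5, -6) = 30)
u = 434 (u = Mul(-7, Add(Mul(-2, 30), -2)) = Mul(-7, Add(-60, -2)) = Mul(-7, -62) = 434)
Add(u, -244) = Add(434, -244) = 190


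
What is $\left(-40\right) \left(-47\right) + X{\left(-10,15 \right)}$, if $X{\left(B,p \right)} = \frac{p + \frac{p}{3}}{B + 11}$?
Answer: $1900$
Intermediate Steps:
$X{\left(B,p \right)} = \frac{4 p}{3 \left(11 + B\right)}$ ($X{\left(B,p \right)} = \frac{p + p \frac{1}{3}}{11 + B} = \frac{p + \frac{p}{3}}{11 + B} = \frac{\frac{4}{3} p}{11 + B} = \frac{4 p}{3 \left(11 + B\right)}$)
$\left(-40\right) \left(-47\right) + X{\left(-10,15 \right)} = \left(-40\right) \left(-47\right) + \frac{4}{3} \cdot 15 \frac{1}{11 - 10} = 1880 + \frac{4}{3} \cdot 15 \cdot 1^{-1} = 1880 + \frac{4}{3} \cdot 15 \cdot 1 = 1880 + 20 = 1900$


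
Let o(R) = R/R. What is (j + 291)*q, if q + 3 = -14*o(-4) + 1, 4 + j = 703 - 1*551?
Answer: -7024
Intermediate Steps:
o(R) = 1
j = 148 (j = -4 + (703 - 1*551) = -4 + (703 - 551) = -4 + 152 = 148)
q = -16 (q = -3 + (-14*1 + 1) = -3 + (-14 + 1) = -3 - 13 = -16)
(j + 291)*q = (148 + 291)*(-16) = 439*(-16) = -7024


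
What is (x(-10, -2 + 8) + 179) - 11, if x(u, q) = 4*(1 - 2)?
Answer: 164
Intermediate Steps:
x(u, q) = -4 (x(u, q) = 4*(-1) = -4)
(x(-10, -2 + 8) + 179) - 11 = (-4 + 179) - 11 = 175 - 11 = 164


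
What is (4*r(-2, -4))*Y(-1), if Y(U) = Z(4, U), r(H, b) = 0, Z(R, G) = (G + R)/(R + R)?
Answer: 0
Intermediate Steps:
Z(R, G) = (G + R)/(2*R) (Z(R, G) = (G + R)/((2*R)) = (G + R)*(1/(2*R)) = (G + R)/(2*R))
Y(U) = ½ + U/8 (Y(U) = (½)*(U + 4)/4 = (½)*(¼)*(4 + U) = ½ + U/8)
(4*r(-2, -4))*Y(-1) = (4*0)*(½ + (⅛)*(-1)) = 0*(½ - ⅛) = 0*(3/8) = 0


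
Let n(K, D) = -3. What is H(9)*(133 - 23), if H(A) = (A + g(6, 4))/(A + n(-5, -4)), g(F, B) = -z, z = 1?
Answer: 440/3 ≈ 146.67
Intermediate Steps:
g(F, B) = -1 (g(F, B) = -1*1 = -1)
H(A) = (-1 + A)/(-3 + A) (H(A) = (A - 1)/(A - 3) = (-1 + A)/(-3 + A))
H(9)*(133 - 23) = ((-1 + 9)/(-3 + 9))*(133 - 23) = (8/6)*110 = ((⅙)*8)*110 = (4/3)*110 = 440/3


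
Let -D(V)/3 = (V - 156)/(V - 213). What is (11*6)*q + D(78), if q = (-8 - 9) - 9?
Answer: -25766/15 ≈ -1717.7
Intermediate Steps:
D(V) = -3*(-156 + V)/(-213 + V) (D(V) = -3*(V - 156)/(V - 213) = -3*(-156 + V)/(-213 + V))
q = -26 (q = -17 - 9 = -26)
(11*6)*q + D(78) = (11*6)*(-26) + 3*(156 - 1*78)/(-213 + 78) = 66*(-26) + 3*(156 - 78)/(-135) = -1716 + 3*(-1/135)*78 = -1716 - 26/15 = -25766/15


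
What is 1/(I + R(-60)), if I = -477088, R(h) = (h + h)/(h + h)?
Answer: -1/477087 ≈ -2.0961e-6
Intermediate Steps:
R(h) = 1 (R(h) = (2*h)/((2*h)) = (2*h)*(1/(2*h)) = 1)
1/(I + R(-60)) = 1/(-477088 + 1) = 1/(-477087) = -1/477087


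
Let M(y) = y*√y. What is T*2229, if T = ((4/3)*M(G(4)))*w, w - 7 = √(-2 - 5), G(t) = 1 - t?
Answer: 8916*√21 - 62412*I*√3 ≈ 40858.0 - 1.081e+5*I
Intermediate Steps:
M(y) = y^(3/2)
w = 7 + I*√7 (w = 7 + √(-2 - 5) = 7 + √(-7) = 7 + I*√7 ≈ 7.0 + 2.6458*I)
T = -4*I*√3*(7 + I*√7) (T = ((4/3)*(1 - 1*4)^(3/2))*(7 + I*√7) = ((4*(⅓))*(1 - 4)^(3/2))*(7 + I*√7) = (4*(-3)^(3/2)/3)*(7 + I*√7) = (4*(-3*I*√3)/3)*(7 + I*√7) = (-4*I*√3)*(7 + I*√7) = -4*I*√3*(7 + I*√7) ≈ 18.33 - 48.497*I)
T*2229 = (4*√21 - 28*I*√3)*2229 = 8916*√21 - 62412*I*√3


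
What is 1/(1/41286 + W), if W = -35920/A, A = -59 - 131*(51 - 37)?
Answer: 26051466/494331671 ≈ 0.052700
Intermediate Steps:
A = -1893 (A = -59 - 131*14 = -59 - 1834 = -1893)
W = 35920/1893 (W = -35920/(-1893) = -35920*(-1/1893) = 35920/1893 ≈ 18.975)
1/(1/41286 + W) = 1/(1/41286 + 35920/1893) = 1/(494331671/26051466) = 26051466/494331671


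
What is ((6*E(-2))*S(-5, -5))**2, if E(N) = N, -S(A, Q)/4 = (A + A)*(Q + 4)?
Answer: 230400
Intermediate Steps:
S(A, Q) = -8*A*(4 + Q) (S(A, Q) = -4*(A + A)*(Q + 4) = -4*2*A*(4 + Q) = -8*A*(4 + Q))
((6*E(-2))*S(-5, -5))**2 = ((6*(-2))*(-8*(-5)*(4 - 5)))**2 = (-(-96)*(-5)*(-1))**2 = (-12*(-40))**2 = 480**2 = 230400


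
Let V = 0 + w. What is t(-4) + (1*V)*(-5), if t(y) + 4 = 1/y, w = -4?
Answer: 63/4 ≈ 15.750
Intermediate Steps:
V = -4 (V = 0 - 4 = -4)
t(y) = -4 + 1/y
t(-4) + (1*V)*(-5) = (-4 + 1/(-4)) + (1*(-4))*(-5) = (-4 - 1/4) - 4*(-5) = -17/4 + 20 = 63/4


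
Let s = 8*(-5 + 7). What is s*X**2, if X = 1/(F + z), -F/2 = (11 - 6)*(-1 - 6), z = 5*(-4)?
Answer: 4/625 ≈ 0.0064000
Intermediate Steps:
z = -20
F = 70 (F = -2*(11 - 6)*(-1 - 6) = -10*(-7) = -2*(-35) = 70)
X = 1/50 (X = 1/(70 - 20) = 1/50 ≈ 0.020000)
s = 16 (s = 8*2 = 16)
s*X**2 = 16*(1/50)**2 = 16*(1/2500) = 4/625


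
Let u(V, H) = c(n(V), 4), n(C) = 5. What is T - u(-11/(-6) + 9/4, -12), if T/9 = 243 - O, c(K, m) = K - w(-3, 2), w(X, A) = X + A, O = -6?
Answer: 2235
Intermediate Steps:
w(X, A) = A + X
c(K, m) = 1 + K (c(K, m) = K - (2 - 3) = K - 1*(-1) = K + 1 = 1 + K)
u(V, H) = 6 (u(V, H) = 1 + 5 = 6)
T = 2241 (T = 9*(243 - 1*(-6)) = 9*(243 + 6) = 9*249 = 2241)
T - u(-11/(-6) + 9/4, -12) = 2241 - 1*6 = 2241 - 6 = 2235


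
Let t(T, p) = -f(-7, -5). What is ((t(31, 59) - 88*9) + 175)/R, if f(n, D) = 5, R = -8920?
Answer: 311/4460 ≈ 0.069731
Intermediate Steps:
t(T, p) = -5 (t(T, p) = -1*5 = -5)
((t(31, 59) - 88*9) + 175)/R = ((-5 - 88*9) + 175)/(-8920) = ((-5 - 792) + 175)*(-1/8920) = (-797 + 175)*(-1/8920) = -622*(-1/8920) = 311/4460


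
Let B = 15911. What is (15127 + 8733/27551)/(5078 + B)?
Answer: 416772710/578267939 ≈ 0.72073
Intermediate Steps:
(15127 + 8733/27551)/(5078 + B) = (15127 + 8733/27551)/(5078 + 15911) = (15127 + 8733*(1/27551))/20989 = (15127 + 8733/27551)*(1/20989) = (416772710/27551)*(1/20989) = 416772710/578267939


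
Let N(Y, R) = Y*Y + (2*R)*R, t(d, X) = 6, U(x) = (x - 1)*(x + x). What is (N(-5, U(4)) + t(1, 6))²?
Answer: 1399489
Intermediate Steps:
U(x) = 2*x*(-1 + x) (U(x) = (-1 + x)*(2*x) = 2*x*(-1 + x))
N(Y, R) = Y² + 2*R²
(N(-5, U(4)) + t(1, 6))² = (((-5)² + 2*(2*4*(-1 + 4))²) + 6)² = ((25 + 2*(2*4*3)²) + 6)² = ((25 + 2*24²) + 6)² = ((25 + 2*576) + 6)² = ((25 + 1152) + 6)² = (1177 + 6)² = 1183² = 1399489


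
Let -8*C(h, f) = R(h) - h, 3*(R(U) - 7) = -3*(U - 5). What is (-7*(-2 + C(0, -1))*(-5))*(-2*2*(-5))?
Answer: -2450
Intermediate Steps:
R(U) = 12 - U (R(U) = 7 + (-3*(U - 5))/3 = 7 + (-3*(-5 + U))/3 = 7 + (15 - 3*U)/3 = 7 + (5 - U) = 12 - U)
C(h, f) = -3/2 + h/4 (C(h, f) = -((12 - h) - h)/8 = -(12 - 2*h)/8 = -3/2 + h/4)
(-7*(-2 + C(0, -1))*(-5))*(-2*2*(-5)) = (-7*(-2 + (-3/2 + (1/4)*0))*(-5))*(-2*2*(-5)) = (-7*(-2 + (-3/2 + 0))*(-5))*(-4*(-5)) = -7*(-2 - 3/2)*(-5)*20 = -(-49)*(-5)/2*20 = -7*35/2*20 = -245/2*20 = -2450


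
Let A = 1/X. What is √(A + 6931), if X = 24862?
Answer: √4284183118826/24862 ≈ 83.253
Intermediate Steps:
A = 1/24862 ≈ 4.0222e-5
√(A + 6931) = √(1/24862 + 6931) = √(172318523/24862) = √4284183118826/24862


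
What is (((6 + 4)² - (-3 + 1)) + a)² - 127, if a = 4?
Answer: 11109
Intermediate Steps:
(((6 + 4)² - (-3 + 1)) + a)² - 127 = (((6 + 4)² - (-3 + 1)) + 4)² - 127 = ((10² - 1*(-2)) + 4)² - 127 = ((100 + 2) + 4)² - 127 = (102 + 4)² - 127 = 106² - 127 = 11236 - 127 = 11109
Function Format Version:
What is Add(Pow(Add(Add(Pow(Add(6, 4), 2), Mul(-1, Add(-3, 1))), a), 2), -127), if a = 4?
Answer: 11109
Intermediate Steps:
Add(Pow(Add(Add(Pow(Add(6, 4), 2), Mul(-1, Add(-3, 1))), a), 2), -127) = Add(Pow(Add(Add(Pow(Add(6, 4), 2), Mul(-1, Add(-3, 1))), 4), 2), -127) = Add(Pow(Add(Add(Pow(10, 2), Mul(-1, -2)), 4), 2), -127) = Add(Pow(Add(Add(100, 2), 4), 2), -127) = Add(Pow(Add(102, 4), 2), -127) = Add(Pow(106, 2), -127) = Add(11236, -127) = 11109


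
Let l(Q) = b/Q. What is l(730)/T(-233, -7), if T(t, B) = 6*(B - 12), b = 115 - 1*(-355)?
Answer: -47/8322 ≈ -0.0056477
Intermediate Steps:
b = 470 (b = 115 + 355 = 470)
T(t, B) = -72 + 6*B (T(t, B) = 6*(-12 + B) = -72 + 6*B)
l(Q) = 470/Q
l(730)/T(-233, -7) = (470/730)/(-72 + 6*(-7)) = (470*(1/730))/(-72 - 42) = (47/73)/(-114) = (47/73)*(-1/114) = -47/8322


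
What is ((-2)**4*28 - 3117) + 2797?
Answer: 128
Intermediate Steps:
((-2)**4*28 - 3117) + 2797 = (16*28 - 3117) + 2797 = (448 - 3117) + 2797 = -2669 + 2797 = 128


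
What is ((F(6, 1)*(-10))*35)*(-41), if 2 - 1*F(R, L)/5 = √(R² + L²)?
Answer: 143500 - 71750*√37 ≈ -2.9294e+5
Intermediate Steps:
F(R, L) = 10 - 5*√(L² + R²) (F(R, L) = 10 - 5*√(R² + L²) = 10 - 5*√(L² + R²))
((F(6, 1)*(-10))*35)*(-41) = (((10 - 5*√(1² + 6²))*(-10))*35)*(-41) = (((10 - 5*√(1 + 36))*(-10))*35)*(-41) = (((10 - 5*√37)*(-10))*35)*(-41) = ((-100 + 50*√37)*35)*(-41) = (-3500 + 1750*√37)*(-41) = 143500 - 71750*√37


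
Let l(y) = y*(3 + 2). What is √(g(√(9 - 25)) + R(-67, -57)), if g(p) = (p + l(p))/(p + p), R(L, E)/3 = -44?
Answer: I*√129 ≈ 11.358*I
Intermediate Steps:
l(y) = 5*y (l(y) = y*5 = 5*y)
R(L, E) = -132 (R(L, E) = 3*(-44) = -132)
g(p) = 3 (g(p) = (p + 5*p)/(p + p) = (6*p)/((2*p)) = (6*p)*(1/(2*p)) = 3)
√(g(√(9 - 25)) + R(-67, -57)) = √(3 - 132) = √(-129) = I*√129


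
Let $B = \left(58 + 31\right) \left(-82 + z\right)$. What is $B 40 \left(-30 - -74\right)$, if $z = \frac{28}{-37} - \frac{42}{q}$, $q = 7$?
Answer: $- \frac{514405760}{37} \approx -1.3903 \cdot 10^{7}$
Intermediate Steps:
$z = - \frac{250}{37}$ ($z = \frac{28}{-37} - \frac{42}{7} = 28 \left(- \frac{1}{37}\right) - 6 = - \frac{28}{37} - 6 = - \frac{250}{37} \approx -6.7568$)
$B = - \frac{292276}{37}$ ($B = \left(58 + 31\right) \left(-82 - \frac{250}{37}\right) = 89 \left(- \frac{3284}{37}\right) = - \frac{292276}{37} \approx -7899.4$)
$B 40 \left(-30 - -74\right) = \left(- \frac{292276}{37}\right) 40 \left(-30 - -74\right) = - \frac{11691040 \left(-30 + 74\right)}{37} = \left(- \frac{11691040}{37}\right) 44 = - \frac{514405760}{37}$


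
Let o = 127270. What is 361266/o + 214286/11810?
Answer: 1576936534/75152935 ≈ 20.983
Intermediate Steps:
361266/o + 214286/11810 = 361266/127270 + 214286/11810 = 361266*(1/127270) + 214286*(1/11810) = 180633/63635 + 107143/5905 = 1576936534/75152935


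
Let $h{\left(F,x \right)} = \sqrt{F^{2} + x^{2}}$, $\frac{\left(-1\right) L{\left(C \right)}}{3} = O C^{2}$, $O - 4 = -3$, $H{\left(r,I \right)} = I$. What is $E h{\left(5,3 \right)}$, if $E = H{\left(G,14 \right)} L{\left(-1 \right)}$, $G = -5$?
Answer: $- 42 \sqrt{34} \approx -244.9$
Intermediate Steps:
$O = 1$ ($O = 4 - 3 = 1$)
$L{\left(C \right)} = - 3 C^{2}$ ($L{\left(C \right)} = - 3 \cdot 1 C^{2} = - 3 C^{2}$)
$E = -42$ ($E = 14 \left(- 3 \left(-1\right)^{2}\right) = 14 \left(\left(-3\right) 1\right) = 14 \left(-3\right) = -42$)
$E h{\left(5,3 \right)} = - 42 \sqrt{5^{2} + 3^{2}} = - 42 \sqrt{25 + 9} = - 42 \sqrt{34}$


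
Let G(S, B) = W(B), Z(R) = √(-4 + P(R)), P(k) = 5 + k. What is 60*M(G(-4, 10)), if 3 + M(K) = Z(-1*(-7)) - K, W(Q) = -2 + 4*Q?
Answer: -2460 + 120*√2 ≈ -2290.3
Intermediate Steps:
Z(R) = √(1 + R) (Z(R) = √(-4 + (5 + R)) = √(1 + R))
G(S, B) = -2 + 4*B
M(K) = -3 - K + 2*√2 (M(K) = -3 + (√(1 - 1*(-7)) - K) = -3 + (√(1 + 7) - K) = -3 + (√8 - K) = -3 + (2*√2 - K) = -3 + (-K + 2*√2) = -3 - K + 2*√2)
60*M(G(-4, 10)) = 60*(-3 - (-2 + 4*10) + 2*√2) = 60*(-3 - (-2 + 40) + 2*√2) = 60*(-3 - 1*38 + 2*√2) = 60*(-3 - 38 + 2*√2) = 60*(-41 + 2*√2) = -2460 + 120*√2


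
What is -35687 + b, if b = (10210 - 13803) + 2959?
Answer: -36321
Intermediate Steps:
b = -634 (b = -3593 + 2959 = -634)
-35687 + b = -35687 - 634 = -36321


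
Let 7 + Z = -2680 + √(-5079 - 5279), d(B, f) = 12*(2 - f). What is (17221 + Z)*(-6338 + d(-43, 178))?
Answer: -122812300 - 8450*I*√10358 ≈ -1.2281e+8 - 8.5999e+5*I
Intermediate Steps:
d(B, f) = 24 - 12*f
Z = -2687 + I*√10358 (Z = -7 + (-2680 + √(-5079 - 5279)) = -7 + (-2680 + √(-10358)) = -7 + (-2680 + I*√10358) = -2687 + I*√10358 ≈ -2687.0 + 101.77*I)
(17221 + Z)*(-6338 + d(-43, 178)) = (17221 + (-2687 + I*√10358))*(-6338 + (24 - 12*178)) = (14534 + I*√10358)*(-6338 + (24 - 2136)) = (14534 + I*√10358)*(-6338 - 2112) = (14534 + I*√10358)*(-8450) = -122812300 - 8450*I*√10358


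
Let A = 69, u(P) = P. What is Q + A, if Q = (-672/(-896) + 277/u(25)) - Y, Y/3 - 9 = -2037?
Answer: 616483/100 ≈ 6164.8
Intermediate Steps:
Y = -6084 (Y = 27 + 3*(-2037) = 27 - 6111 = -6084)
Q = 609583/100 (Q = (-672/(-896) + 277/25) - 1*(-6084) = (-672*(-1/896) + 277*(1/25)) + 6084 = (¾ + 277/25) + 6084 = 1183/100 + 6084 = 609583/100 ≈ 6095.8)
Q + A = 609583/100 + 69 = 616483/100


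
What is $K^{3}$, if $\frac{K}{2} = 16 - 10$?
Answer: $1728$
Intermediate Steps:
$K = 12$ ($K = 2 \left(16 - 10\right) = 2 \cdot 6 = 12$)
$K^{3} = 12^{3} = 1728$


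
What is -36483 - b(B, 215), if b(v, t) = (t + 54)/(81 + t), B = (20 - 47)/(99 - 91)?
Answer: -10799237/296 ≈ -36484.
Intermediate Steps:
B = -27/8 ≈ -3.3750
b(v, t) = (54 + t)/(81 + t)
-36483 - b(B, 215) = -36483 - (54 + 215)/(81 + 215) = -36483 - 269/296 = -10799237/296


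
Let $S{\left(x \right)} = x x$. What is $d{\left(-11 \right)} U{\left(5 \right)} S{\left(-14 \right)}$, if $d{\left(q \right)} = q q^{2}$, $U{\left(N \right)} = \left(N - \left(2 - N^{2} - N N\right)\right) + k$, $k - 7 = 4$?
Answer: $-16696064$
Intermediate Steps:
$k = 11$ ($k = 7 + 4 = 11$)
$S{\left(x \right)} = x^{2}$
$U{\left(N \right)} = 9 + N + 2 N^{2}$ ($U{\left(N \right)} = \left(N - \left(2 - N^{2} - N N\right)\right) + 11 = \left(N + \left(\left(N^{2} + N^{2}\right) - 2\right)\right) + 11 = \left(N + \left(2 N^{2} - 2\right)\right) + 11 = \left(N + \left(-2 + 2 N^{2}\right)\right) + 11 = \left(-2 + N + 2 N^{2}\right) + 11 = 9 + N + 2 N^{2}$)
$d{\left(q \right)} = q^{3}$
$d{\left(-11 \right)} U{\left(5 \right)} S{\left(-14 \right)} = \left(-11\right)^{3} \left(9 + 5 + 2 \cdot 5^{2}\right) \left(-14\right)^{2} = - 1331 \left(9 + 5 + 2 \cdot 25\right) 196 = - 1331 \left(9 + 5 + 50\right) 196 = \left(-1331\right) 64 \cdot 196 = \left(-85184\right) 196 = -16696064$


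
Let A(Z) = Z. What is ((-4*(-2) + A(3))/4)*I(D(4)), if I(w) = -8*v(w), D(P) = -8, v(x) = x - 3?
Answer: 242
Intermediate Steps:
v(x) = -3 + x
I(w) = 24 - 8*w (I(w) = -8*(-3 + w) = 24 - 8*w)
((-4*(-2) + A(3))/4)*I(D(4)) = ((-4*(-2) + 3)/4)*(24 - 8*(-8)) = ((8 + 3)*(¼))*(24 + 64) = (11*(¼))*88 = (11/4)*88 = 242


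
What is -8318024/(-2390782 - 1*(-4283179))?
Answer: -639848/145569 ≈ -4.3955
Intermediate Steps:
-8318024/(-2390782 - 1*(-4283179)) = -8318024/(-2390782 + 4283179) = -8318024/1892397 = -8318024*1/1892397 = -639848/145569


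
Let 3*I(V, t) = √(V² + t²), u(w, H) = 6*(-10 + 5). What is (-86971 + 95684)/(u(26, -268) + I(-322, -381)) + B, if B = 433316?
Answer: 20864202586/48149 + 26139*√248845/240745 ≈ 4.3338e+5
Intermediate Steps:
u(w, H) = -30 (u(w, H) = 6*(-5) = -30)
I(V, t) = √(V² + t²)/3
(-86971 + 95684)/(u(26, -268) + I(-322, -381)) + B = (-86971 + 95684)/(-30 + √((-322)² + (-381)²)/3) + 433316 = 8713/(-30 + √(103684 + 145161)/3) + 433316 = 8713/(-30 + √248845/3) + 433316 = 433316 + 8713/(-30 + √248845/3)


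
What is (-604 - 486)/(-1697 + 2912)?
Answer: -218/243 ≈ -0.89712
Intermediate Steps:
(-604 - 486)/(-1697 + 2912) = -1090/1215 = -1090*1/1215 = -218/243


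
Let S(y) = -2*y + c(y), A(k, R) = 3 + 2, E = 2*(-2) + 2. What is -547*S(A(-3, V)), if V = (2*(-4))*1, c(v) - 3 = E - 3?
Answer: 6564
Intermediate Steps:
E = -2 (E = -4 + 2 = -2)
c(v) = -2 (c(v) = 3 + (-2 - 3) = 3 - 5 = -2)
V = -8 (V = -8*1 = -8)
A(k, R) = 5
S(y) = -2 - 2*y (S(y) = -2*y - 2 = -2 - 2*y)
-547*S(A(-3, V)) = -547*(-2 - 2*5) = -547*(-2 - 10) = -547*(-12) = 6564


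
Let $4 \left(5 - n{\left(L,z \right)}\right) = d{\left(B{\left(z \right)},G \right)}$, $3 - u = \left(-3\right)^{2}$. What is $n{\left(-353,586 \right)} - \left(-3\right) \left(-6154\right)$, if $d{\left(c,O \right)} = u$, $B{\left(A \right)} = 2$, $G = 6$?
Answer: $- \frac{36911}{2} \approx -18456.0$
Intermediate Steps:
$u = -6$ ($u = 3 - \left(-3\right)^{2} = 3 - 9 = -6$)
$d{\left(c,O \right)} = -6$
$n{\left(L,z \right)} = \frac{13}{2}$ ($n{\left(L,z \right)} = 5 - - \frac{3}{2} = 5 + \frac{3}{2} = \frac{13}{2}$)
$n{\left(-353,586 \right)} - \left(-3\right) \left(-6154\right) = \frac{13}{2} - \left(-3\right) \left(-6154\right) = \frac{13}{2} - 18462 = - \frac{36911}{2}$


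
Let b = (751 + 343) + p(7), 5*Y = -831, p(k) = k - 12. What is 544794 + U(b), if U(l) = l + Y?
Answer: 2728584/5 ≈ 5.4572e+5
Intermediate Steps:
p(k) = -12 + k
Y = -831/5 (Y = (⅕)*(-831) = -831/5 ≈ -166.20)
b = 1089 (b = (751 + 343) + (-12 + 7) = 1094 - 5 = 1089)
U(l) = -831/5 + l (U(l) = l - 831/5 = -831/5 + l)
544794 + U(b) = 544794 + (-831/5 + 1089) = 544794 + 4614/5 = 2728584/5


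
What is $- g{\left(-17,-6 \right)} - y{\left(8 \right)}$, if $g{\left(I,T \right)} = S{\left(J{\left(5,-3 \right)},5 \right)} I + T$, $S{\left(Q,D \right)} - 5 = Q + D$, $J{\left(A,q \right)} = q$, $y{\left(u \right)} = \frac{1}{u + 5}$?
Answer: $\frac{1624}{13} \approx 124.92$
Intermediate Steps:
$y{\left(u \right)} = \frac{1}{5 + u}$
$S{\left(Q,D \right)} = 5 + D + Q$ ($S{\left(Q,D \right)} = 5 + \left(Q + D\right) = 5 + \left(D + Q\right) = 5 + D + Q$)
$g{\left(I,T \right)} = T + 7 I$ ($g{\left(I,T \right)} = \left(5 + 5 - 3\right) I + T = 7 I + T = T + 7 I$)
$- g{\left(-17,-6 \right)} - y{\left(8 \right)} = - (-6 + 7 \left(-17\right)) - \frac{1}{5 + 8} = - (-6 - 119) - \frac{1}{13} = \left(-1\right) \left(-125\right) - \frac{1}{13} = 125 - \frac{1}{13} = \frac{1624}{13}$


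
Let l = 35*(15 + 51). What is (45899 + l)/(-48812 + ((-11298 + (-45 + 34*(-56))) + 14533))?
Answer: -48209/47526 ≈ -1.0144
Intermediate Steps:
l = 2310 (l = 35*66 = 2310)
(45899 + l)/(-48812 + ((-11298 + (-45 + 34*(-56))) + 14533)) = (45899 + 2310)/(-48812 + ((-11298 + (-45 + 34*(-56))) + 14533)) = 48209/(-48812 + ((-11298 + (-45 - 1904)) + 14533)) = 48209/(-48812 + ((-11298 - 1949) + 14533)) = 48209/(-48812 + (-13247 + 14533)) = 48209/(-48812 + 1286) = 48209/(-47526) = 48209*(-1/47526) = -48209/47526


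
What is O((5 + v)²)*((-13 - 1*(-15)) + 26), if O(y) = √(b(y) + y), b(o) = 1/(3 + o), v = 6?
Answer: 14*√465155/31 ≈ 308.01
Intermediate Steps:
O(y) = √(y + 1/(3 + y)) (O(y) = √(1/(3 + y) + y) = √(y + 1/(3 + y)))
O((5 + v)²)*((-13 - 1*(-15)) + 26) = √((1 + (5 + 6)²*(3 + (5 + 6)²))/(3 + (5 + 6)²))*((-13 - 1*(-15)) + 26) = √((1 + 11²*(3 + 11²))/(3 + 11²))*((-13 + 15) + 26) = √((1 + 121*(3 + 121))/(3 + 121))*(2 + 26) = √((1 + 121*124)/124)*28 = √((1 + 15004)/124)*28 = √((1/124)*15005)*28 = √(15005/124)*28 = (√465155/62)*28 = 14*√465155/31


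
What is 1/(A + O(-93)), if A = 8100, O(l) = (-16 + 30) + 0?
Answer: 1/8114 ≈ 0.00012324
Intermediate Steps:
O(l) = 14 (O(l) = 14 + 0 = 14)
1/(A + O(-93)) = 1/(8100 + 14) = 1/8114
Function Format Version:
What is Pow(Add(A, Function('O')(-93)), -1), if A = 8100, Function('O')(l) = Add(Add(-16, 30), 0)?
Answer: Rational(1, 8114) ≈ 0.00012324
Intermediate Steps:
Function('O')(l) = 14 (Function('O')(l) = Add(14, 0) = 14)
Pow(Add(A, Function('O')(-93)), -1) = Pow(Add(8100, 14), -1) = Pow(8114, -1) = Rational(1, 8114)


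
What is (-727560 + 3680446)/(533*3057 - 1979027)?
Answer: -1476443/174823 ≈ -8.4454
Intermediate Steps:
(-727560 + 3680446)/(533*3057 - 1979027) = 2952886/(1629381 - 1979027) = 2952886/(-349646) = 2952886*(-1/349646) = -1476443/174823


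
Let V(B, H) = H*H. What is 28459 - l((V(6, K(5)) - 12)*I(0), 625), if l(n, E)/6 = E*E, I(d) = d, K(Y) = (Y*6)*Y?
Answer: -2315291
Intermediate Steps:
K(Y) = 6*Y² (K(Y) = (6*Y)*Y = 6*Y²)
V(B, H) = H²
l(n, E) = 6*E² (l(n, E) = 6*(E*E) = 6*E²)
28459 - l((V(6, K(5)) - 12)*I(0), 625) = 28459 - 6*625² = 28459 - 6*390625 = 28459 - 1*2343750 = 28459 - 2343750 = -2315291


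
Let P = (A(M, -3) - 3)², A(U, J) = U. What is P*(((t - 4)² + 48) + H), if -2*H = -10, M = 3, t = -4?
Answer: 0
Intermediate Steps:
H = 5 (H = -½*(-10) = 5)
P = 0 (P = (3 - 3)² = 0² = 0)
P*(((t - 4)² + 48) + H) = 0*(((-4 - 4)² + 48) + 5) = 0*(((-8)² + 48) + 5) = 0*((64 + 48) + 5) = 0*(112 + 5) = 0*117 = 0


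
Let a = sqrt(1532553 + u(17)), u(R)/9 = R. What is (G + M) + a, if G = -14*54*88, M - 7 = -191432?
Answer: -257953 + sqrt(1532706) ≈ -2.5672e+5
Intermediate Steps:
M = -191425 (M = 7 - 191432 = -191425)
u(R) = 9*R
a = sqrt(1532706) (a = sqrt(1532553 + 9*17) = sqrt(1532553 + 153) = sqrt(1532706) ≈ 1238.0)
G = -66528 (G = -756*88 = -66528)
(G + M) + a = (-66528 - 191425) + sqrt(1532706) = -257953 + sqrt(1532706)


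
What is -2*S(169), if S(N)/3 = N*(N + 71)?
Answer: -243360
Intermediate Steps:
S(N) = 3*N*(71 + N) (S(N) = 3*(N*(N + 71)) = 3*(N*(71 + N)) = 3*N*(71 + N))
-2*S(169) = -6*169*(71 + 169) = -6*169*240 = -2*121680 = -243360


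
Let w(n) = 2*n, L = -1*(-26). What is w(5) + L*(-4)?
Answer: -94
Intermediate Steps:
L = 26
w(5) + L*(-4) = 2*5 + 26*(-4) = 10 - 104 = -94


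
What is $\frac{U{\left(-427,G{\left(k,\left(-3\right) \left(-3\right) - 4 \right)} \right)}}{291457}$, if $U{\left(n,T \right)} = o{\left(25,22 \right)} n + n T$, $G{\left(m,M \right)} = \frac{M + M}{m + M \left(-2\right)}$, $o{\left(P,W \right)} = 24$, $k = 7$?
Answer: $- \frac{26474}{874371} \approx -0.030278$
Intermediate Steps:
$G{\left(m,M \right)} = \frac{2 M}{m - 2 M}$
$U{\left(n,T \right)} = 24 n + T n$ ($U{\left(n,T \right)} = 24 n + n T = 24 n + T n$)
$\frac{U{\left(-427,G{\left(k,\left(-3\right) \left(-3\right) - 4 \right)} \right)}}{291457} = \frac{\left(-427\right) \left(24 + \frac{2 \left(\left(-3\right) \left(-3\right) - 4\right)}{7 - 2 \left(\left(-3\right) \left(-3\right) - 4\right)}\right)}{291457} = - 427 \left(24 + \frac{2 \left(9 - 4\right)}{7 - 2 \left(9 - 4\right)}\right) \frac{1}{291457} = - 427 \left(24 + 2 \cdot 5 \frac{1}{7 - 10}\right) \frac{1}{291457} = - 427 \left(24 + 2 \cdot 5 \frac{1}{-3}\right) \frac{1}{291457} = - 427 \left(24 + 2 \cdot 5 \left(- \frac{1}{3}\right)\right) \frac{1}{291457} = - 427 \left(24 - \frac{10}{3}\right) \frac{1}{291457} = \left(-427\right) \frac{62}{3} \cdot \frac{1}{291457} = \left(- \frac{26474}{3}\right) \frac{1}{291457} = - \frac{26474}{874371}$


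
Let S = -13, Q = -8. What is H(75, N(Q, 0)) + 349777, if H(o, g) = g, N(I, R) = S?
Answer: 349764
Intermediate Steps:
N(I, R) = -13
H(75, N(Q, 0)) + 349777 = -13 + 349777 = 349764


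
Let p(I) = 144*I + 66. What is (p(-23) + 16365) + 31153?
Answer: 44272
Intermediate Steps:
p(I) = 66 + 144*I
(p(-23) + 16365) + 31153 = ((66 + 144*(-23)) + 16365) + 31153 = ((66 - 3312) + 16365) + 31153 = (-3246 + 16365) + 31153 = 13119 + 31153 = 44272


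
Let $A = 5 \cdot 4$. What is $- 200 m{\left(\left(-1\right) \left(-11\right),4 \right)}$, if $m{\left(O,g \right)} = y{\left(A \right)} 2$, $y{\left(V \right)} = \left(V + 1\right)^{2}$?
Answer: $-176400$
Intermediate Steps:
$A = 20$
$y{\left(V \right)} = \left(1 + V\right)^{2}$
$m{\left(O,g \right)} = 882$ ($m{\left(O,g \right)} = \left(1 + 20\right)^{2} \cdot 2 = 21^{2} \cdot 2 = 441 \cdot 2 = 882$)
$- 200 m{\left(\left(-1\right) \left(-11\right),4 \right)} = \left(-200\right) 882 = -176400$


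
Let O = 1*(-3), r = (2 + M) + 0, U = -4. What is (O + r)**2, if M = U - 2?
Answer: 49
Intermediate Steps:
M = -6 (M = -4 - 2 = -6)
r = -4 (r = (2 - 6) + 0 = -4 + 0 = -4)
O = -3
(O + r)**2 = (-3 - 4)**2 = (-7)**2 = 49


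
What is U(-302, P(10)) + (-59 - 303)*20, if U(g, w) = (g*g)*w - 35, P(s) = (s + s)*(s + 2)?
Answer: 21881685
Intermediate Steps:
P(s) = 2*s*(2 + s) (P(s) = (2*s)*(2 + s) = 2*s*(2 + s))
U(g, w) = -35 + w*g**2 (U(g, w) = g**2*w - 35 = w*g**2 - 35 = -35 + w*g**2)
U(-302, P(10)) + (-59 - 303)*20 = (-35 + (2*10*(2 + 10))*(-302)**2) + (-59 - 303)*20 = (-35 + (2*10*12)*91204) - 362*20 = (-35 + 240*91204) - 7240 = (-35 + 21888960) - 7240 = 21888925 - 7240 = 21881685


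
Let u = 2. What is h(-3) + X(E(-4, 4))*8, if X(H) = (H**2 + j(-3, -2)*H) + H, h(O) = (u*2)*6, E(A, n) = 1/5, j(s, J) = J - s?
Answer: 688/25 ≈ 27.520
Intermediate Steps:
E(A, n) = 1/5
h(O) = 24 (h(O) = (2*2)*6 = 4*6 = 24)
X(H) = H**2 + 2*H (X(H) = (H**2 + (-2 - 1*(-3))*H) + H = (H**2 + (-2 + 3)*H) + H = (H**2 + 1*H) + H = (H**2 + H) + H = (H + H**2) + H = H**2 + 2*H)
h(-3) + X(E(-4, 4))*8 = 24 + ((2 + 1/5)/5)*8 = 24 + ((1/5)*(11/5))*8 = 24 + (11/25)*8 = 24 + 88/25 = 688/25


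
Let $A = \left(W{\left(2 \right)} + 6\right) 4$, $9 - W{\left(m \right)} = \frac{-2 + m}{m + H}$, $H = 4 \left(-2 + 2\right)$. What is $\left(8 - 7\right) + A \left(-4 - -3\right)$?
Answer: $-59$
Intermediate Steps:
$H = 0$ ($H = 4 \cdot 0 = 0$)
$W{\left(m \right)} = 9 - \frac{-2 + m}{m}$ ($W{\left(m \right)} = 9 - \frac{-2 + m}{m + 0} = 9 - \frac{-2 + m}{m}$)
$A = 60$ ($A = \left(\left(8 + \frac{2}{2}\right) + 6\right) 4 = \left(\left(8 + 2 \cdot \frac{1}{2}\right) + 6\right) 4 = \left(\left(8 + 1\right) + 6\right) 4 = \left(9 + 6\right) 4 = 15 \cdot 4 = 60$)
$\left(8 - 7\right) + A \left(-4 - -3\right) = \left(8 - 7\right) + 60 \left(-4 - -3\right) = 1 + 60 \left(-4 + 3\right) = 1 + 60 \left(-1\right) = 1 - 60 = -59$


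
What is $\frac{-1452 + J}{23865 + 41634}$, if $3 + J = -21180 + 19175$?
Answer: $- \frac{3460}{65499} \approx -0.052825$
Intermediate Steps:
$J = -2008$ ($J = -3 + \left(-21180 + 19175\right) = -3 - 2005 = -2008$)
$\frac{-1452 + J}{23865 + 41634} = \frac{-1452 - 2008}{23865 + 41634} = - \frac{3460}{65499}$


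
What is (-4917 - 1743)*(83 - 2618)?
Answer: 16883100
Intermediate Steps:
(-4917 - 1743)*(83 - 2618) = -6660*(-2535) = 16883100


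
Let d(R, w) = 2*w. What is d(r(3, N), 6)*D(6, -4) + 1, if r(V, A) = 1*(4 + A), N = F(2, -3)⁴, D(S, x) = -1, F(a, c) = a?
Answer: -11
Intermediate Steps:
N = 16 (N = 2⁴ = 16)
r(V, A) = 4 + A
d(r(3, N), 6)*D(6, -4) + 1 = (2*6)*(-1) + 1 = 12*(-1) + 1 = -12 + 1 = -11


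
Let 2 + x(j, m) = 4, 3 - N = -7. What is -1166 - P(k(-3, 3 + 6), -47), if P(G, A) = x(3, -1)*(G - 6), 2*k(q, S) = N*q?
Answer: -1124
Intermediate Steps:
N = 10 (N = 3 - 1*(-7) = 3 + 7 = 10)
x(j, m) = 2 (x(j, m) = -2 + 4 = 2)
k(q, S) = 5*q (k(q, S) = (10*q)/2 = 5*q)
P(G, A) = -12 + 2*G (P(G, A) = 2*(G - 6) = 2*(-6 + G) = -12 + 2*G)
-1166 - P(k(-3, 3 + 6), -47) = -1166 - (-12 + 2*(5*(-3))) = -1166 - (-12 + 2*(-15)) = -1166 - (-12 - 30) = -1166 - 1*(-42) = -1166 + 42 = -1124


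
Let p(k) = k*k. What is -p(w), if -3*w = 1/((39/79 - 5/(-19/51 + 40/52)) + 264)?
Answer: -431683729/246505700250000 ≈ -1.7512e-6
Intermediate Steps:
w = -20777/15700500 (w = -1/(3*((39/79 - 5/(-19/51 + 40/52)) + 264)) = -1/(3*((39*(1/79) - 5/(-19*1/51 + 40*(1/52))) + 264)) = -1/(3*((39/79 - 5/(-19/51 + 10/13)) + 264)) = -1/(3*((39/79 - 5/263/663) + 264)) = -1/(3*((39/79 - 5*663/263) + 264)) = -1/(3*((39/79 - 3315/263) + 264)) = -1/(3*(-251628/20777 + 264)) = -1/(3*5233500/20777) = -1/3*20777/5233500 = -20777/15700500 ≈ -0.0013233)
p(k) = k**2
-p(w) = -(-20777/15700500)**2 = -1*431683729/246505700250000 = -431683729/246505700250000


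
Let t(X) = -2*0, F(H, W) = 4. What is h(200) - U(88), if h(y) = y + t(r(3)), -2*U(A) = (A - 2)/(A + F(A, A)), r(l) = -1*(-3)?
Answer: 18443/92 ≈ 200.47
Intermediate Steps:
r(l) = 3
t(X) = 0
U(A) = -(-2 + A)/(2*(4 + A)) (U(A) = -(A - 2)/(2*(A + 4)) = -(-2 + A)/(2*(4 + A)))
h(y) = y (h(y) = y + 0 = y)
h(200) - U(88) = 200 - (2 - 1*88)/(2*(4 + 88)) = 200 - (2 - 88)/(2*92) = 200 - (-86)/(2*92) = 200 - 1*(-43/92) = 200 + 43/92 = 18443/92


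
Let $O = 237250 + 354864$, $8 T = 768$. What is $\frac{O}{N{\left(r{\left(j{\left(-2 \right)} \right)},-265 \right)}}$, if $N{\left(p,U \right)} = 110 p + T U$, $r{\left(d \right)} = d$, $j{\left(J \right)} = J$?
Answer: $- \frac{296057}{12830} \approx -23.075$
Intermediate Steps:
$T = 96$ ($T = \frac{1}{8} \cdot 768 = 96$)
$N{\left(p,U \right)} = 96 U + 110 p$ ($N{\left(p,U \right)} = 110 p + 96 U = 96 U + 110 p$)
$O = 592114$
$\frac{O}{N{\left(r{\left(j{\left(-2 \right)} \right)},-265 \right)}} = \frac{592114}{96 \left(-265\right) + 110 \left(-2\right)} = \frac{592114}{-25440 - 220} = \frac{592114}{-25660} = 592114 \left(- \frac{1}{25660}\right) = - \frac{296057}{12830}$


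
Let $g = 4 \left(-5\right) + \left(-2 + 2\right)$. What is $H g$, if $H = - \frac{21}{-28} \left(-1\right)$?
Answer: $15$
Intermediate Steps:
$H = - \frac{3}{4}$ ($H = \left(-21\right) \left(- \frac{1}{28}\right) \left(-1\right) = \frac{3}{4} \left(-1\right) = - \frac{3}{4} \approx -0.75$)
$g = -20$ ($g = -20 + 0 = -20$)
$H g = \left(- \frac{3}{4}\right) \left(-20\right) = 15$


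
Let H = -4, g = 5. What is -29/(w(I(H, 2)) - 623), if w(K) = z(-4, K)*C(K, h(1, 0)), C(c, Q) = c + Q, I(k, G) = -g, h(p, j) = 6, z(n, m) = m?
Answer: 29/628 ≈ 0.046178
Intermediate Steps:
I(k, G) = -5 (I(k, G) = -1*5 = -5)
C(c, Q) = Q + c
w(K) = K*(6 + K)
-29/(w(I(H, 2)) - 623) = -29/(-5*(6 - 5) - 623) = -29/(-5*1 - 623) = -29/(-5 - 623) = -29/(-628) = -29*(-1/628) = 29/628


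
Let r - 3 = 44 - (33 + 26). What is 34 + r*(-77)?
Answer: 958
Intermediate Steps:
r = -12 (r = 3 + (44 - (33 + 26)) = 3 + (44 - 1*59) = 3 + (44 - 59) = 3 - 15 = -12)
34 + r*(-77) = 34 - 12*(-77) = 34 + 924 = 958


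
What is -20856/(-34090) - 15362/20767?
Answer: -45287014/353973515 ≈ -0.12794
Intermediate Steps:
-20856/(-34090) - 15362/20767 = -20856*(-1/34090) - 15362*1/20767 = 10428/17045 - 15362/20767 = -45287014/353973515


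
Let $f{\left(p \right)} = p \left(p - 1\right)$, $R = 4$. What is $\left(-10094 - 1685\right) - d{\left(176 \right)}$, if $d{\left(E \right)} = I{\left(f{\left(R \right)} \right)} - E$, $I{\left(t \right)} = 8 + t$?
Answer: $-11623$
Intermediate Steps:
$f{\left(p \right)} = p \left(-1 + p\right)$
$d{\left(E \right)} = 20 - E$ ($d{\left(E \right)} = \left(8 + 4 \left(-1 + 4\right)\right) - E = \left(8 + 4 \cdot 3\right) - E = \left(8 + 12\right) - E = 20 - E$)
$\left(-10094 - 1685\right) - d{\left(176 \right)} = \left(-10094 - 1685\right) - \left(20 - 176\right) = -11779 - -156 = -11779 + 156 = -11623$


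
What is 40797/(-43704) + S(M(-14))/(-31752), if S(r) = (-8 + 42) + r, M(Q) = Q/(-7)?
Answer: -2001481/2141496 ≈ -0.93462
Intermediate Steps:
M(Q) = -Q/7 (M(Q) = Q*(-⅐) = -Q/7)
S(r) = 34 + r
40797/(-43704) + S(M(-14))/(-31752) = 40797/(-43704) + (34 - ⅐*(-14))/(-31752) = 40797*(-1/43704) + (34 + 2)*(-1/31752) = -4533/4856 + 36*(-1/31752) = -4533/4856 - 1/882 = -2001481/2141496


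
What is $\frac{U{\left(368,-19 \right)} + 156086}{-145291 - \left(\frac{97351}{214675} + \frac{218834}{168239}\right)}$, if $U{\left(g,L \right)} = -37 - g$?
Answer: $- \frac{5622685113063325}{5247495880380414} \approx -1.0715$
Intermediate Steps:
$\frac{U{\left(368,-19 \right)} + 156086}{-145291 - \left(\frac{97351}{214675} + \frac{218834}{168239}\right)} = \frac{\left(-37 - 368\right) + 156086}{-145291 - \left(\frac{97351}{214675} + \frac{218834}{168239}\right)} = \frac{\left(-37 - 368\right) + 156086}{-145291 - \frac{63356423839}{36116707325}} = \frac{-405 + 156086}{-145291 - \frac{63356423839}{36116707325}} = \frac{155681}{-145291 - \frac{63356423839}{36116707325}} = \frac{155681}{- \frac{5247495880380414}{36116707325}} = 155681 \left(- \frac{36116707325}{5247495880380414}\right) = - \frac{5622685113063325}{5247495880380414}$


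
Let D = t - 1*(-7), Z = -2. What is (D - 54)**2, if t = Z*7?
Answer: 3721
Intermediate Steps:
t = -14 (t = -2*7 = -14)
D = -7 (D = -14 - 1*(-7) = -14 + 7 = -7)
(D - 54)**2 = (-7 - 54)**2 = (-61)**2 = 3721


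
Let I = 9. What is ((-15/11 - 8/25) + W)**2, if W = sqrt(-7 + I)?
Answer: 365619/75625 - 926*sqrt(2)/275 ≈ 0.072589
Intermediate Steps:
W = sqrt(2) (W = sqrt(-7 + 9) = sqrt(2) ≈ 1.4142)
((-15/11 - 8/25) + W)**2 = ((-15/11 - 8/25) + sqrt(2))**2 = (-463/275 + sqrt(2))**2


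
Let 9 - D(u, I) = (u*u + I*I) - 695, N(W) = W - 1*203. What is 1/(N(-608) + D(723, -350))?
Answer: -1/645336 ≈ -1.5496e-6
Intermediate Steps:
N(W) = -203 + W (N(W) = W - 203 = -203 + W)
D(u, I) = 704 - I**2 - u**2 (D(u, I) = 9 - ((u*u + I*I) - 695) = 9 - ((u**2 + I**2) - 695) = 9 - ((I**2 + u**2) - 695) = 9 - (-695 + I**2 + u**2) = 9 + (695 - I**2 - u**2) = 704 - I**2 - u**2)
1/(N(-608) + D(723, -350)) = 1/((-203 - 608) + (704 - 1*(-350)**2 - 1*723**2)) = 1/(-811 + (704 - 1*122500 - 1*522729)) = 1/(-811 + (704 - 122500 - 522729)) = 1/(-811 - 644525) = 1/(-645336) = -1/645336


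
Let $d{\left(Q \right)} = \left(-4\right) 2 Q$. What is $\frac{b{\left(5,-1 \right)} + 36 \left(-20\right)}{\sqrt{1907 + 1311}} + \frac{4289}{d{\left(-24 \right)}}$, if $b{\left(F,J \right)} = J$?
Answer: $\frac{4289}{192} - \frac{721 \sqrt{3218}}{3218} \approx 9.6286$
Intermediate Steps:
$d{\left(Q \right)} = - 8 Q$
$\frac{b{\left(5,-1 \right)} + 36 \left(-20\right)}{\sqrt{1907 + 1311}} + \frac{4289}{d{\left(-24 \right)}} = \frac{-1 + 36 \left(-20\right)}{\sqrt{1907 + 1311}} + \frac{4289}{\left(-8\right) \left(-24\right)} = \frac{-1 - 720}{\sqrt{3218}} + \frac{4289}{192} = - 721 \frac{\sqrt{3218}}{3218} + 4289 \cdot \frac{1}{192} = - \frac{721 \sqrt{3218}}{3218} + \frac{4289}{192} = \frac{4289}{192} - \frac{721 \sqrt{3218}}{3218}$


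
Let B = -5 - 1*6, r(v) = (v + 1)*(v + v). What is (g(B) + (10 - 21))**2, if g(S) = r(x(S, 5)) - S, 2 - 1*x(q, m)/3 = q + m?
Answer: 1440000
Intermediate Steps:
x(q, m) = 6 - 3*m - 3*q (x(q, m) = 6 - 3*(q + m) = 6 - 3*(m + q) = 6 + (-3*m - 3*q) = 6 - 3*m - 3*q)
r(v) = 2*v*(1 + v) (r(v) = (1 + v)*(2*v) = 2*v*(1 + v))
B = -11 (B = -5 - 6 = -11)
g(S) = -S + 2*(-9 - 3*S)*(-8 - 3*S) (g(S) = 2*(6 - 3*5 - 3*S)*(1 + (6 - 3*5 - 3*S)) - S = 2*(6 - 15 - 3*S)*(1 + (6 - 15 - 3*S)) - S = 2*(-9 - 3*S)*(1 + (-9 - 3*S)) - S = 2*(-9 - 3*S)*(-8 - 3*S) - S = -S + 2*(-9 - 3*S)*(-8 - 3*S))
(g(B) + (10 - 21))**2 = ((144 + 18*(-11)**2 + 101*(-11)) + (10 - 21))**2 = ((144 + 18*121 - 1111) - 11)**2 = ((144 + 2178 - 1111) - 11)**2 = (1211 - 11)**2 = 1200**2 = 1440000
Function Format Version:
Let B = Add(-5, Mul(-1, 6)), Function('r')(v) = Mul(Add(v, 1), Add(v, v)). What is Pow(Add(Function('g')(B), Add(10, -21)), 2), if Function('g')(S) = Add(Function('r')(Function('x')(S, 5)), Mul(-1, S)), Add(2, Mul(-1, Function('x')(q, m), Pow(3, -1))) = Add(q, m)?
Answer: 1440000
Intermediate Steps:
Function('x')(q, m) = Add(6, Mul(-3, m), Mul(-3, q)) (Function('x')(q, m) = Add(6, Mul(-3, Add(q, m))) = Add(6, Mul(-3, Add(m, q))) = Add(6, Add(Mul(-3, m), Mul(-3, q))) = Add(6, Mul(-3, m), Mul(-3, q)))
Function('r')(v) = Mul(2, v, Add(1, v)) (Function('r')(v) = Mul(Add(1, v), Mul(2, v)) = Mul(2, v, Add(1, v)))
B = -11 (B = Add(-5, -6) = -11)
Function('g')(S) = Add(Mul(-1, S), Mul(2, Add(-9, Mul(-3, S)), Add(-8, Mul(-3, S)))) (Function('g')(S) = Add(Mul(2, Add(6, Mul(-3, 5), Mul(-3, S)), Add(1, Add(6, Mul(-3, 5), Mul(-3, S)))), Mul(-1, S)) = Add(Mul(2, Add(6, -15, Mul(-3, S)), Add(1, Add(6, -15, Mul(-3, S)))), Mul(-1, S)) = Add(Mul(2, Add(-9, Mul(-3, S)), Add(1, Add(-9, Mul(-3, S)))), Mul(-1, S)) = Add(Mul(2, Add(-9, Mul(-3, S)), Add(-8, Mul(-3, S))), Mul(-1, S)) = Add(Mul(-1, S), Mul(2, Add(-9, Mul(-3, S)), Add(-8, Mul(-3, S)))))
Pow(Add(Function('g')(B), Add(10, -21)), 2) = Pow(Add(Add(144, Mul(18, Pow(-11, 2)), Mul(101, -11)), Add(10, -21)), 2) = Pow(Add(Add(144, Mul(18, 121), -1111), -11), 2) = Pow(Add(Add(144, 2178, -1111), -11), 2) = Pow(Add(1211, -11), 2) = Pow(1200, 2) = 1440000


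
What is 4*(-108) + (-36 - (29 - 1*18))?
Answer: -479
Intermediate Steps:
4*(-108) + (-36 - (29 - 1*18)) = -432 + (-36 - (29 - 18)) = -432 + (-36 - 1*11) = -432 + (-36 - 11) = -432 - 47 = -479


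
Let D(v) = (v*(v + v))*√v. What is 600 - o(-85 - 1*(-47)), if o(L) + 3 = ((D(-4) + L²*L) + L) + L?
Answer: 55551 - 64*I ≈ 55551.0 - 64.0*I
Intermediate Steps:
D(v) = 2*v^(5/2) (D(v) = (v*(2*v))*√v = (2*v²)*√v = 2*v^(5/2))
o(L) = -3 + L³ + 2*L + 64*I (o(L) = -3 + (((2*(-4)^(5/2) + L²*L) + L) + L) = -3 + (((2*(32*I) + L³) + L) + L) = -3 + (((64*I + L³) + L) + L) = -3 + (((L³ + 64*I) + L) + L) = -3 + ((L + L³ + 64*I) + L) = -3 + (L³ + 2*L + 64*I) = -3 + L³ + 2*L + 64*I)
600 - o(-85 - 1*(-47)) = 600 - (-3 + (-85 - 1*(-47))³ + 2*(-85 - 1*(-47)) + 64*I) = 600 - (-3 + (-85 + 47)³ + 2*(-85 + 47) + 64*I) = 600 - (-3 + (-38)³ + 2*(-38) + 64*I) = 600 - (-3 - 54872 - 76 + 64*I) = 600 - (-54951 + 64*I) = 600 + (54951 - 64*I) = 55551 - 64*I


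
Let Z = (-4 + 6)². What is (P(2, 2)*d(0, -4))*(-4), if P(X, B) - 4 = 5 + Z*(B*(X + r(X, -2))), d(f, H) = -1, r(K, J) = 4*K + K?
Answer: 420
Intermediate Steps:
r(K, J) = 5*K
Z = 4 (Z = 2² = 4)
P(X, B) = 9 + 24*B*X (P(X, B) = 4 + (5 + 4*(B*(X + 5*X))) = 4 + (5 + 4*(B*(6*X))) = 4 + (5 + 4*(6*B*X)) = 4 + (5 + 24*B*X) = 9 + 24*B*X)
(P(2, 2)*d(0, -4))*(-4) = ((9 + 24*2*2)*(-1))*(-4) = ((9 + 96)*(-1))*(-4) = (105*(-1))*(-4) = -105*(-4) = 420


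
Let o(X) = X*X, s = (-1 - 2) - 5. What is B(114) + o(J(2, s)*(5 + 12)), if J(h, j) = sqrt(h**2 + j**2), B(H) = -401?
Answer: 19251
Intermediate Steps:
s = -8 (s = -3 - 5 = -8)
o(X) = X**2
B(114) + o(J(2, s)*(5 + 12)) = -401 + (sqrt(2**2 + (-8)**2)*(5 + 12))**2 = -401 + (sqrt(4 + 64)*17)**2 = -401 + (sqrt(68)*17)**2 = -401 + ((2*sqrt(17))*17)**2 = -401 + (34*sqrt(17))**2 = -401 + 19652 = 19251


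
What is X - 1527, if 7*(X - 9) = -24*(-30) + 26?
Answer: -9880/7 ≈ -1411.4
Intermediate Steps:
X = 809/7 (X = 9 + (-24*(-30) + 26)/7 = 9 + (720 + 26)/7 = 9 + (⅐)*746 = 9 + 746/7 = 809/7 ≈ 115.57)
X - 1527 = 809/7 - 1527 = -9880/7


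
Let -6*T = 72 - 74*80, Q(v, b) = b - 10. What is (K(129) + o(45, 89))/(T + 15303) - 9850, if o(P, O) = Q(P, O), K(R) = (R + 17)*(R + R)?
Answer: -480891809/48833 ≈ -9847.7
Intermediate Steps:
Q(v, b) = -10 + b
K(R) = 2*R*(17 + R) (K(R) = (17 + R)*(2*R) = 2*R*(17 + R))
o(P, O) = -10 + O
T = 2924/3 (T = -(72 - 74*80)/6 = -(72 - 5920)/6 = -1/6*(-5848) = 2924/3 ≈ 974.67)
(K(129) + o(45, 89))/(T + 15303) - 9850 = (2*129*(17 + 129) + (-10 + 89))/(2924/3 + 15303) - 9850 = (2*129*146 + 79)/(48833/3) - 9850 = (37668 + 79)*(3/48833) - 9850 = 37747*(3/48833) - 9850 = 113241/48833 - 9850 = -480891809/48833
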